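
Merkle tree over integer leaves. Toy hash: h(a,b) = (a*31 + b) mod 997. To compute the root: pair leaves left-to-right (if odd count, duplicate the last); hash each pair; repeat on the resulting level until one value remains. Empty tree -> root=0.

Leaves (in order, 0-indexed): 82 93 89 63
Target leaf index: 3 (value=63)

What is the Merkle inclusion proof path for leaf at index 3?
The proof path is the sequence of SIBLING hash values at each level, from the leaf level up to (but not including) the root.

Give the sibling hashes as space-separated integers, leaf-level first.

Answer: 89 641

Derivation:
L0 (leaves): [82, 93, 89, 63], target index=3
L1: h(82,93)=(82*31+93)%997=641 [pair 0] h(89,63)=(89*31+63)%997=828 [pair 1] -> [641, 828]
  Sibling for proof at L0: 89
L2: h(641,828)=(641*31+828)%997=759 [pair 0] -> [759]
  Sibling for proof at L1: 641
Root: 759
Proof path (sibling hashes from leaf to root): [89, 641]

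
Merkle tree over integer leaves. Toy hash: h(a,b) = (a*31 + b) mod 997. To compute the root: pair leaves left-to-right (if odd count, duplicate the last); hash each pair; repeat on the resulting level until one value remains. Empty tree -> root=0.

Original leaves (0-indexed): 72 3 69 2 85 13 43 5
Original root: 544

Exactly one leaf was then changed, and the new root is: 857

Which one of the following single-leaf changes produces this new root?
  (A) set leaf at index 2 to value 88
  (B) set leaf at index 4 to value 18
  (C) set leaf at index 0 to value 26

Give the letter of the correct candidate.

Original leaves: [72, 3, 69, 2, 85, 13, 43, 5]
Target new root: 857
Try each candidate change and compute the resulting root:
Candidate A: set leaf[2] = 88 -> leaves = [72, 3, 88, 2, 85, 13, 43, 5]
  L0: [72, 3, 88, 2, 85, 13, 43, 5]
  L1: h(72,3)=(72*31+3)%997=241 h(88,2)=(88*31+2)%997=736 h(85,13)=(85*31+13)%997=654 h(43,5)=(43*31+5)%997=341 -> [241, 736, 654, 341]
  L2: h(241,736)=(241*31+736)%997=231 h(654,341)=(654*31+341)%997=675 -> [231, 675]
  L3: h(231,675)=(231*31+675)%997=857 -> [857]
  root = 857 == target 857  ** MATCH **
Candidate B: set leaf[4] = 18 -> leaves = [72, 3, 69, 2, 18, 13, 43, 5]
  L0: [72, 3, 69, 2, 18, 13, 43, 5]
  L1: h(72,3)=(72*31+3)%997=241 h(69,2)=(69*31+2)%997=147 h(18,13)=(18*31+13)%997=571 h(43,5)=(43*31+5)%997=341 -> [241, 147, 571, 341]
  L2: h(241,147)=(241*31+147)%997=639 h(571,341)=(571*31+341)%997=96 -> [639, 96]
  L3: h(639,96)=(639*31+96)%997=962 -> [962]
  root = 962 != target 857
Candidate C: set leaf[0] = 26 -> leaves = [26, 3, 69, 2, 85, 13, 43, 5]
  L0: [26, 3, 69, 2, 85, 13, 43, 5]
  L1: h(26,3)=(26*31+3)%997=809 h(69,2)=(69*31+2)%997=147 h(85,13)=(85*31+13)%997=654 h(43,5)=(43*31+5)%997=341 -> [809, 147, 654, 341]
  L2: h(809,147)=(809*31+147)%997=301 h(654,341)=(654*31+341)%997=675 -> [301, 675]
  L3: h(301,675)=(301*31+675)%997=36 -> [36]
  root = 36 != target 857
Candidate A produces the target root.

Answer: A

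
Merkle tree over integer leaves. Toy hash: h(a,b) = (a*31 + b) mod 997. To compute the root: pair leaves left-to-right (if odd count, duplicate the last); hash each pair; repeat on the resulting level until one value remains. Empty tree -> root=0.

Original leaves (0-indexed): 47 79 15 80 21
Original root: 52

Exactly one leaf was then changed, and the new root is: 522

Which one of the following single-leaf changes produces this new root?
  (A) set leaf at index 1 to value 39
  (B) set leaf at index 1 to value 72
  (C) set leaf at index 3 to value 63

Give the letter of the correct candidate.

Answer: C

Derivation:
Original leaves: [47, 79, 15, 80, 21]
Target new root: 522
Try each candidate change and compute the resulting root:
Candidate A: set leaf[1] = 39 -> leaves = [47, 39, 15, 80, 21]
  L0: [47, 39, 15, 80, 21]
  L1: h(47,39)=(47*31+39)%997=499 h(15,80)=(15*31+80)%997=545 h(21,21)=(21*31+21)%997=672 -> [499, 545, 672]
  L2: h(499,545)=(499*31+545)%997=62 h(672,672)=(672*31+672)%997=567 -> [62, 567]
  L3: h(62,567)=(62*31+567)%997=495 -> [495]
  root = 495 != target 522
Candidate B: set leaf[1] = 72 -> leaves = [47, 72, 15, 80, 21]
  L0: [47, 72, 15, 80, 21]
  L1: h(47,72)=(47*31+72)%997=532 h(15,80)=(15*31+80)%997=545 h(21,21)=(21*31+21)%997=672 -> [532, 545, 672]
  L2: h(532,545)=(532*31+545)%997=88 h(672,672)=(672*31+672)%997=567 -> [88, 567]
  L3: h(88,567)=(88*31+567)%997=304 -> [304]
  root = 304 != target 522
Candidate C: set leaf[3] = 63 -> leaves = [47, 79, 15, 63, 21]
  L0: [47, 79, 15, 63, 21]
  L1: h(47,79)=(47*31+79)%997=539 h(15,63)=(15*31+63)%997=528 h(21,21)=(21*31+21)%997=672 -> [539, 528, 672]
  L2: h(539,528)=(539*31+528)%997=288 h(672,672)=(672*31+672)%997=567 -> [288, 567]
  L3: h(288,567)=(288*31+567)%997=522 -> [522]
  root = 522 == target 522  ** MATCH **
Candidate C produces the target root.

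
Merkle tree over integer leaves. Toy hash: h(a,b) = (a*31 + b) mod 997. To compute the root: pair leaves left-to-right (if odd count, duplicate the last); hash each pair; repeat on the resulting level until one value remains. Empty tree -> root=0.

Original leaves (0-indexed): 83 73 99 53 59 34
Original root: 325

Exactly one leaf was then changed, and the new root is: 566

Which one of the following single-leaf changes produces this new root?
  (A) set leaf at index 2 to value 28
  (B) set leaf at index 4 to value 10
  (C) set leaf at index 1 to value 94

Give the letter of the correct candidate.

Original leaves: [83, 73, 99, 53, 59, 34]
Target new root: 566
Try each candidate change and compute the resulting root:
Candidate A: set leaf[2] = 28 -> leaves = [83, 73, 28, 53, 59, 34]
  L0: [83, 73, 28, 53, 59, 34]
  L1: h(83,73)=(83*31+73)%997=652 h(28,53)=(28*31+53)%997=921 h(59,34)=(59*31+34)%997=866 -> [652, 921, 866]
  L2: h(652,921)=(652*31+921)%997=196 h(866,866)=(866*31+866)%997=793 -> [196, 793]
  L3: h(196,793)=(196*31+793)%997=887 -> [887]
  root = 887 != target 566
Candidate B: set leaf[4] = 10 -> leaves = [83, 73, 99, 53, 10, 34]
  L0: [83, 73, 99, 53, 10, 34]
  L1: h(83,73)=(83*31+73)%997=652 h(99,53)=(99*31+53)%997=131 h(10,34)=(10*31+34)%997=344 -> [652, 131, 344]
  L2: h(652,131)=(652*31+131)%997=403 h(344,344)=(344*31+344)%997=41 -> [403, 41]
  L3: h(403,41)=(403*31+41)%997=570 -> [570]
  root = 570 != target 566
Candidate C: set leaf[1] = 94 -> leaves = [83, 94, 99, 53, 59, 34]
  L0: [83, 94, 99, 53, 59, 34]
  L1: h(83,94)=(83*31+94)%997=673 h(99,53)=(99*31+53)%997=131 h(59,34)=(59*31+34)%997=866 -> [673, 131, 866]
  L2: h(673,131)=(673*31+131)%997=57 h(866,866)=(866*31+866)%997=793 -> [57, 793]
  L3: h(57,793)=(57*31+793)%997=566 -> [566]
  root = 566 == target 566  ** MATCH **
Candidate C produces the target root.

Answer: C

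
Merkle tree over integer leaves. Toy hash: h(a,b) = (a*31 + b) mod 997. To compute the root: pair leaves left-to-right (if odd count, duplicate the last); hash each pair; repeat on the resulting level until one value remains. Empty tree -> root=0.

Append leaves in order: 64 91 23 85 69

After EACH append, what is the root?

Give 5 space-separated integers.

Answer: 64 81 256 318 754

Derivation:
After append 64 (leaves=[64]):
  L0: [64]
  root=64
After append 91 (leaves=[64, 91]):
  L0: [64, 91]
  L1: h(64,91)=(64*31+91)%997=81 -> [81]
  root=81
After append 23 (leaves=[64, 91, 23]):
  L0: [64, 91, 23]
  L1: h(64,91)=(64*31+91)%997=81 h(23,23)=(23*31+23)%997=736 -> [81, 736]
  L2: h(81,736)=(81*31+736)%997=256 -> [256]
  root=256
After append 85 (leaves=[64, 91, 23, 85]):
  L0: [64, 91, 23, 85]
  L1: h(64,91)=(64*31+91)%997=81 h(23,85)=(23*31+85)%997=798 -> [81, 798]
  L2: h(81,798)=(81*31+798)%997=318 -> [318]
  root=318
After append 69 (leaves=[64, 91, 23, 85, 69]):
  L0: [64, 91, 23, 85, 69]
  L1: h(64,91)=(64*31+91)%997=81 h(23,85)=(23*31+85)%997=798 h(69,69)=(69*31+69)%997=214 -> [81, 798, 214]
  L2: h(81,798)=(81*31+798)%997=318 h(214,214)=(214*31+214)%997=866 -> [318, 866]
  L3: h(318,866)=(318*31+866)%997=754 -> [754]
  root=754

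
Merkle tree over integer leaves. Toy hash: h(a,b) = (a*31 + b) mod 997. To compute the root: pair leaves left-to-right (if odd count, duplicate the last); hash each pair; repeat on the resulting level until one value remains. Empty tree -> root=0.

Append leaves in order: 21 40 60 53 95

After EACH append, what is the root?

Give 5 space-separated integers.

After append 21 (leaves=[21]):
  L0: [21]
  root=21
After append 40 (leaves=[21, 40]):
  L0: [21, 40]
  L1: h(21,40)=(21*31+40)%997=691 -> [691]
  root=691
After append 60 (leaves=[21, 40, 60]):
  L0: [21, 40, 60]
  L1: h(21,40)=(21*31+40)%997=691 h(60,60)=(60*31+60)%997=923 -> [691, 923]
  L2: h(691,923)=(691*31+923)%997=410 -> [410]
  root=410
After append 53 (leaves=[21, 40, 60, 53]):
  L0: [21, 40, 60, 53]
  L1: h(21,40)=(21*31+40)%997=691 h(60,53)=(60*31+53)%997=916 -> [691, 916]
  L2: h(691,916)=(691*31+916)%997=403 -> [403]
  root=403
After append 95 (leaves=[21, 40, 60, 53, 95]):
  L0: [21, 40, 60, 53, 95]
  L1: h(21,40)=(21*31+40)%997=691 h(60,53)=(60*31+53)%997=916 h(95,95)=(95*31+95)%997=49 -> [691, 916, 49]
  L2: h(691,916)=(691*31+916)%997=403 h(49,49)=(49*31+49)%997=571 -> [403, 571]
  L3: h(403,571)=(403*31+571)%997=103 -> [103]
  root=103

Answer: 21 691 410 403 103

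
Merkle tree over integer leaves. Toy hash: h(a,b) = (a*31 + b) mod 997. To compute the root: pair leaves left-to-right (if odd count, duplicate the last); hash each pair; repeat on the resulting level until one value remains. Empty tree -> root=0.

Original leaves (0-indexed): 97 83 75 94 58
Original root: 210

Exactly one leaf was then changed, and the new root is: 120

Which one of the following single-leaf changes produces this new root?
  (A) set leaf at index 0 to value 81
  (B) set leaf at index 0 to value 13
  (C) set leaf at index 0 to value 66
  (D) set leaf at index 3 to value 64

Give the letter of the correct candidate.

Original leaves: [97, 83, 75, 94, 58]
Target new root: 120
Try each candidate change and compute the resulting root:
Candidate A: set leaf[0] = 81 -> leaves = [81, 83, 75, 94, 58]
  L0: [81, 83, 75, 94, 58]
  L1: h(81,83)=(81*31+83)%997=600 h(75,94)=(75*31+94)%997=425 h(58,58)=(58*31+58)%997=859 -> [600, 425, 859]
  L2: h(600,425)=(600*31+425)%997=82 h(859,859)=(859*31+859)%997=569 -> [82, 569]
  L3: h(82,569)=(82*31+569)%997=120 -> [120]
  root = 120 == target 120  ** MATCH **
Candidate B: set leaf[0] = 13 -> leaves = [13, 83, 75, 94, 58]
  L0: [13, 83, 75, 94, 58]
  L1: h(13,83)=(13*31+83)%997=486 h(75,94)=(75*31+94)%997=425 h(58,58)=(58*31+58)%997=859 -> [486, 425, 859]
  L2: h(486,425)=(486*31+425)%997=536 h(859,859)=(859*31+859)%997=569 -> [536, 569]
  L3: h(536,569)=(536*31+569)%997=236 -> [236]
  root = 236 != target 120
Candidate C: set leaf[0] = 66 -> leaves = [66, 83, 75, 94, 58]
  L0: [66, 83, 75, 94, 58]
  L1: h(66,83)=(66*31+83)%997=135 h(75,94)=(75*31+94)%997=425 h(58,58)=(58*31+58)%997=859 -> [135, 425, 859]
  L2: h(135,425)=(135*31+425)%997=622 h(859,859)=(859*31+859)%997=569 -> [622, 569]
  L3: h(622,569)=(622*31+569)%997=908 -> [908]
  root = 908 != target 120
Candidate D: set leaf[3] = 64 -> leaves = [97, 83, 75, 64, 58]
  L0: [97, 83, 75, 64, 58]
  L1: h(97,83)=(97*31+83)%997=99 h(75,64)=(75*31+64)%997=395 h(58,58)=(58*31+58)%997=859 -> [99, 395, 859]
  L2: h(99,395)=(99*31+395)%997=473 h(859,859)=(859*31+859)%997=569 -> [473, 569]
  L3: h(473,569)=(473*31+569)%997=277 -> [277]
  root = 277 != target 120
Candidate A produces the target root.

Answer: A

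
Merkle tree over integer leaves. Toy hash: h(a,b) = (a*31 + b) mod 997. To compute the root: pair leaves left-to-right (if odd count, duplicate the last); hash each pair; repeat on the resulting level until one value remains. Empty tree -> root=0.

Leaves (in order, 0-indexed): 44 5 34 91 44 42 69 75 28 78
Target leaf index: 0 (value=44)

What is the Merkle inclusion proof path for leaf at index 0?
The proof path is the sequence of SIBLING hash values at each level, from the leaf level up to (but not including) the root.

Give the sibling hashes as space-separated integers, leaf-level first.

Answer: 5 148 935 617

Derivation:
L0 (leaves): [44, 5, 34, 91, 44, 42, 69, 75, 28, 78], target index=0
L1: h(44,5)=(44*31+5)%997=372 [pair 0] h(34,91)=(34*31+91)%997=148 [pair 1] h(44,42)=(44*31+42)%997=409 [pair 2] h(69,75)=(69*31+75)%997=220 [pair 3] h(28,78)=(28*31+78)%997=946 [pair 4] -> [372, 148, 409, 220, 946]
  Sibling for proof at L0: 5
L2: h(372,148)=(372*31+148)%997=713 [pair 0] h(409,220)=(409*31+220)%997=935 [pair 1] h(946,946)=(946*31+946)%997=362 [pair 2] -> [713, 935, 362]
  Sibling for proof at L1: 148
L3: h(713,935)=(713*31+935)%997=107 [pair 0] h(362,362)=(362*31+362)%997=617 [pair 1] -> [107, 617]
  Sibling for proof at L2: 935
L4: h(107,617)=(107*31+617)%997=943 [pair 0] -> [943]
  Sibling for proof at L3: 617
Root: 943
Proof path (sibling hashes from leaf to root): [5, 148, 935, 617]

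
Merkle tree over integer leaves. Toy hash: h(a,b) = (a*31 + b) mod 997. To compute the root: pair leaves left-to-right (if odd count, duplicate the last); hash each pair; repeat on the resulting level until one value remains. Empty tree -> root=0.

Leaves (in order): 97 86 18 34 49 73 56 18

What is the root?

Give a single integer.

Answer: 981

Derivation:
L0: [97, 86, 18, 34, 49, 73, 56, 18]
L1: h(97,86)=(97*31+86)%997=102 h(18,34)=(18*31+34)%997=592 h(49,73)=(49*31+73)%997=595 h(56,18)=(56*31+18)%997=757 -> [102, 592, 595, 757]
L2: h(102,592)=(102*31+592)%997=763 h(595,757)=(595*31+757)%997=259 -> [763, 259]
L3: h(763,259)=(763*31+259)%997=981 -> [981]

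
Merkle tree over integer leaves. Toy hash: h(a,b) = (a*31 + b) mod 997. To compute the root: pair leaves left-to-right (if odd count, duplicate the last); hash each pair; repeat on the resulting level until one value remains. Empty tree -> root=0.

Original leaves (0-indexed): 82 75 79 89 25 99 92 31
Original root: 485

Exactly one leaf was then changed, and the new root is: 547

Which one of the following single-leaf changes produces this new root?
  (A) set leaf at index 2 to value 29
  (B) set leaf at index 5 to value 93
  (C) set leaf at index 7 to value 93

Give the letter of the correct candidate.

Answer: C

Derivation:
Original leaves: [82, 75, 79, 89, 25, 99, 92, 31]
Target new root: 547
Try each candidate change and compute the resulting root:
Candidate A: set leaf[2] = 29 -> leaves = [82, 75, 29, 89, 25, 99, 92, 31]
  L0: [82, 75, 29, 89, 25, 99, 92, 31]
  L1: h(82,75)=(82*31+75)%997=623 h(29,89)=(29*31+89)%997=988 h(25,99)=(25*31+99)%997=874 h(92,31)=(92*31+31)%997=889 -> [623, 988, 874, 889]
  L2: h(623,988)=(623*31+988)%997=361 h(874,889)=(874*31+889)%997=67 -> [361, 67]
  L3: h(361,67)=(361*31+67)%997=291 -> [291]
  root = 291 != target 547
Candidate B: set leaf[5] = 93 -> leaves = [82, 75, 79, 89, 25, 93, 92, 31]
  L0: [82, 75, 79, 89, 25, 93, 92, 31]
  L1: h(82,75)=(82*31+75)%997=623 h(79,89)=(79*31+89)%997=544 h(25,93)=(25*31+93)%997=868 h(92,31)=(92*31+31)%997=889 -> [623, 544, 868, 889]
  L2: h(623,544)=(623*31+544)%997=914 h(868,889)=(868*31+889)%997=878 -> [914, 878]
  L3: h(914,878)=(914*31+878)%997=299 -> [299]
  root = 299 != target 547
Candidate C: set leaf[7] = 93 -> leaves = [82, 75, 79, 89, 25, 99, 92, 93]
  L0: [82, 75, 79, 89, 25, 99, 92, 93]
  L1: h(82,75)=(82*31+75)%997=623 h(79,89)=(79*31+89)%997=544 h(25,99)=(25*31+99)%997=874 h(92,93)=(92*31+93)%997=951 -> [623, 544, 874, 951]
  L2: h(623,544)=(623*31+544)%997=914 h(874,951)=(874*31+951)%997=129 -> [914, 129]
  L3: h(914,129)=(914*31+129)%997=547 -> [547]
  root = 547 == target 547  ** MATCH **
Candidate C produces the target root.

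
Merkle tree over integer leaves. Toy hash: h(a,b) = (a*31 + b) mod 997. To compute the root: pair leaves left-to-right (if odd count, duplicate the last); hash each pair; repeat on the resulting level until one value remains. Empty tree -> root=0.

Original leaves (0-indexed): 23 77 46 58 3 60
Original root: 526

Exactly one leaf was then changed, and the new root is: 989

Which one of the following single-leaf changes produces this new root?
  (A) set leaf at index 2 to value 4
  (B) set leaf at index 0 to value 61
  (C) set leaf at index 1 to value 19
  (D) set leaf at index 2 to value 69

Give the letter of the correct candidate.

Answer: B

Derivation:
Original leaves: [23, 77, 46, 58, 3, 60]
Target new root: 989
Try each candidate change and compute the resulting root:
Candidate A: set leaf[2] = 4 -> leaves = [23, 77, 4, 58, 3, 60]
  L0: [23, 77, 4, 58, 3, 60]
  L1: h(23,77)=(23*31+77)%997=790 h(4,58)=(4*31+58)%997=182 h(3,60)=(3*31+60)%997=153 -> [790, 182, 153]
  L2: h(790,182)=(790*31+182)%997=744 h(153,153)=(153*31+153)%997=908 -> [744, 908]
  L3: h(744,908)=(744*31+908)%997=44 -> [44]
  root = 44 != target 989
Candidate B: set leaf[0] = 61 -> leaves = [61, 77, 46, 58, 3, 60]
  L0: [61, 77, 46, 58, 3, 60]
  L1: h(61,77)=(61*31+77)%997=971 h(46,58)=(46*31+58)%997=487 h(3,60)=(3*31+60)%997=153 -> [971, 487, 153]
  L2: h(971,487)=(971*31+487)%997=678 h(153,153)=(153*31+153)%997=908 -> [678, 908]
  L3: h(678,908)=(678*31+908)%997=989 -> [989]
  root = 989 == target 989  ** MATCH **
Candidate C: set leaf[1] = 19 -> leaves = [23, 19, 46, 58, 3, 60]
  L0: [23, 19, 46, 58, 3, 60]
  L1: h(23,19)=(23*31+19)%997=732 h(46,58)=(46*31+58)%997=487 h(3,60)=(3*31+60)%997=153 -> [732, 487, 153]
  L2: h(732,487)=(732*31+487)%997=248 h(153,153)=(153*31+153)%997=908 -> [248, 908]
  L3: h(248,908)=(248*31+908)%997=620 -> [620]
  root = 620 != target 989
Candidate D: set leaf[2] = 69 -> leaves = [23, 77, 69, 58, 3, 60]
  L0: [23, 77, 69, 58, 3, 60]
  L1: h(23,77)=(23*31+77)%997=790 h(69,58)=(69*31+58)%997=203 h(3,60)=(3*31+60)%997=153 -> [790, 203, 153]
  L2: h(790,203)=(790*31+203)%997=765 h(153,153)=(153*31+153)%997=908 -> [765, 908]
  L3: h(765,908)=(765*31+908)%997=695 -> [695]
  root = 695 != target 989
Candidate B produces the target root.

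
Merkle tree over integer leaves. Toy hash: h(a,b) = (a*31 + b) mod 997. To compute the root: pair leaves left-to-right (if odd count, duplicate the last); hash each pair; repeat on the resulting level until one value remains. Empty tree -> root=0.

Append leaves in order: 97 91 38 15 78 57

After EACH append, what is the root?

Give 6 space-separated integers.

After append 97 (leaves=[97]):
  L0: [97]
  root=97
After append 91 (leaves=[97, 91]):
  L0: [97, 91]
  L1: h(97,91)=(97*31+91)%997=107 -> [107]
  root=107
After append 38 (leaves=[97, 91, 38]):
  L0: [97, 91, 38]
  L1: h(97,91)=(97*31+91)%997=107 h(38,38)=(38*31+38)%997=219 -> [107, 219]
  L2: h(107,219)=(107*31+219)%997=545 -> [545]
  root=545
After append 15 (leaves=[97, 91, 38, 15]):
  L0: [97, 91, 38, 15]
  L1: h(97,91)=(97*31+91)%997=107 h(38,15)=(38*31+15)%997=196 -> [107, 196]
  L2: h(107,196)=(107*31+196)%997=522 -> [522]
  root=522
After append 78 (leaves=[97, 91, 38, 15, 78]):
  L0: [97, 91, 38, 15, 78]
  L1: h(97,91)=(97*31+91)%997=107 h(38,15)=(38*31+15)%997=196 h(78,78)=(78*31+78)%997=502 -> [107, 196, 502]
  L2: h(107,196)=(107*31+196)%997=522 h(502,502)=(502*31+502)%997=112 -> [522, 112]
  L3: h(522,112)=(522*31+112)%997=342 -> [342]
  root=342
After append 57 (leaves=[97, 91, 38, 15, 78, 57]):
  L0: [97, 91, 38, 15, 78, 57]
  L1: h(97,91)=(97*31+91)%997=107 h(38,15)=(38*31+15)%997=196 h(78,57)=(78*31+57)%997=481 -> [107, 196, 481]
  L2: h(107,196)=(107*31+196)%997=522 h(481,481)=(481*31+481)%997=437 -> [522, 437]
  L3: h(522,437)=(522*31+437)%997=667 -> [667]
  root=667

Answer: 97 107 545 522 342 667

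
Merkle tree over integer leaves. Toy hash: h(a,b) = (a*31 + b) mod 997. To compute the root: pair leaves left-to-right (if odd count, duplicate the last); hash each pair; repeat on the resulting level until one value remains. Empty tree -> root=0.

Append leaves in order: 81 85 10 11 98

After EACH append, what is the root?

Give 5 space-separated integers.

After append 81 (leaves=[81]):
  L0: [81]
  root=81
After append 85 (leaves=[81, 85]):
  L0: [81, 85]
  L1: h(81,85)=(81*31+85)%997=602 -> [602]
  root=602
After append 10 (leaves=[81, 85, 10]):
  L0: [81, 85, 10]
  L1: h(81,85)=(81*31+85)%997=602 h(10,10)=(10*31+10)%997=320 -> [602, 320]
  L2: h(602,320)=(602*31+320)%997=39 -> [39]
  root=39
After append 11 (leaves=[81, 85, 10, 11]):
  L0: [81, 85, 10, 11]
  L1: h(81,85)=(81*31+85)%997=602 h(10,11)=(10*31+11)%997=321 -> [602, 321]
  L2: h(602,321)=(602*31+321)%997=40 -> [40]
  root=40
After append 98 (leaves=[81, 85, 10, 11, 98]):
  L0: [81, 85, 10, 11, 98]
  L1: h(81,85)=(81*31+85)%997=602 h(10,11)=(10*31+11)%997=321 h(98,98)=(98*31+98)%997=145 -> [602, 321, 145]
  L2: h(602,321)=(602*31+321)%997=40 h(145,145)=(145*31+145)%997=652 -> [40, 652]
  L3: h(40,652)=(40*31+652)%997=895 -> [895]
  root=895

Answer: 81 602 39 40 895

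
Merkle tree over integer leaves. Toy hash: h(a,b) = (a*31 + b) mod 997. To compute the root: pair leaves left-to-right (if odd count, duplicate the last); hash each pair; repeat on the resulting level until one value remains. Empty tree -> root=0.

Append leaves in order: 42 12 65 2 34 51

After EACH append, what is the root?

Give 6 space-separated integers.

After append 42 (leaves=[42]):
  L0: [42]
  root=42
After append 12 (leaves=[42, 12]):
  L0: [42, 12]
  L1: h(42,12)=(42*31+12)%997=317 -> [317]
  root=317
After append 65 (leaves=[42, 12, 65]):
  L0: [42, 12, 65]
  L1: h(42,12)=(42*31+12)%997=317 h(65,65)=(65*31+65)%997=86 -> [317, 86]
  L2: h(317,86)=(317*31+86)%997=940 -> [940]
  root=940
After append 2 (leaves=[42, 12, 65, 2]):
  L0: [42, 12, 65, 2]
  L1: h(42,12)=(42*31+12)%997=317 h(65,2)=(65*31+2)%997=23 -> [317, 23]
  L2: h(317,23)=(317*31+23)%997=877 -> [877]
  root=877
After append 34 (leaves=[42, 12, 65, 2, 34]):
  L0: [42, 12, 65, 2, 34]
  L1: h(42,12)=(42*31+12)%997=317 h(65,2)=(65*31+2)%997=23 h(34,34)=(34*31+34)%997=91 -> [317, 23, 91]
  L2: h(317,23)=(317*31+23)%997=877 h(91,91)=(91*31+91)%997=918 -> [877, 918]
  L3: h(877,918)=(877*31+918)%997=189 -> [189]
  root=189
After append 51 (leaves=[42, 12, 65, 2, 34, 51]):
  L0: [42, 12, 65, 2, 34, 51]
  L1: h(42,12)=(42*31+12)%997=317 h(65,2)=(65*31+2)%997=23 h(34,51)=(34*31+51)%997=108 -> [317, 23, 108]
  L2: h(317,23)=(317*31+23)%997=877 h(108,108)=(108*31+108)%997=465 -> [877, 465]
  L3: h(877,465)=(877*31+465)%997=733 -> [733]
  root=733

Answer: 42 317 940 877 189 733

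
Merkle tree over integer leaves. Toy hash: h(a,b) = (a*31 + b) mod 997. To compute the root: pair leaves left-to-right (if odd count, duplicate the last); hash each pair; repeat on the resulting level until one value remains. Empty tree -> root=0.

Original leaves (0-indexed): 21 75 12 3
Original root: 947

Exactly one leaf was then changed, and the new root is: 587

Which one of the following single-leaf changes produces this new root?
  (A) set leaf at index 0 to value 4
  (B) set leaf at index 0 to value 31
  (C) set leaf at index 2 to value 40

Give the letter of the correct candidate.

Answer: B

Derivation:
Original leaves: [21, 75, 12, 3]
Target new root: 587
Try each candidate change and compute the resulting root:
Candidate A: set leaf[0] = 4 -> leaves = [4, 75, 12, 3]
  L0: [4, 75, 12, 3]
  L1: h(4,75)=(4*31+75)%997=199 h(12,3)=(12*31+3)%997=375 -> [199, 375]
  L2: h(199,375)=(199*31+375)%997=562 -> [562]
  root = 562 != target 587
Candidate B: set leaf[0] = 31 -> leaves = [31, 75, 12, 3]
  L0: [31, 75, 12, 3]
  L1: h(31,75)=(31*31+75)%997=39 h(12,3)=(12*31+3)%997=375 -> [39, 375]
  L2: h(39,375)=(39*31+375)%997=587 -> [587]
  root = 587 == target 587  ** MATCH **
Candidate C: set leaf[2] = 40 -> leaves = [21, 75, 40, 3]
  L0: [21, 75, 40, 3]
  L1: h(21,75)=(21*31+75)%997=726 h(40,3)=(40*31+3)%997=246 -> [726, 246]
  L2: h(726,246)=(726*31+246)%997=818 -> [818]
  root = 818 != target 587
Candidate B produces the target root.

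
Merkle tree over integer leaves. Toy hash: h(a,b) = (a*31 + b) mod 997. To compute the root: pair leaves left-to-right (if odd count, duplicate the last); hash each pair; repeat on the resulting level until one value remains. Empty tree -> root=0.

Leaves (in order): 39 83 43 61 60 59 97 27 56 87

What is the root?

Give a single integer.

L0: [39, 83, 43, 61, 60, 59, 97, 27, 56, 87]
L1: h(39,83)=(39*31+83)%997=295 h(43,61)=(43*31+61)%997=397 h(60,59)=(60*31+59)%997=922 h(97,27)=(97*31+27)%997=43 h(56,87)=(56*31+87)%997=826 -> [295, 397, 922, 43, 826]
L2: h(295,397)=(295*31+397)%997=569 h(922,43)=(922*31+43)%997=709 h(826,826)=(826*31+826)%997=510 -> [569, 709, 510]
L3: h(569,709)=(569*31+709)%997=402 h(510,510)=(510*31+510)%997=368 -> [402, 368]
L4: h(402,368)=(402*31+368)%997=866 -> [866]

Answer: 866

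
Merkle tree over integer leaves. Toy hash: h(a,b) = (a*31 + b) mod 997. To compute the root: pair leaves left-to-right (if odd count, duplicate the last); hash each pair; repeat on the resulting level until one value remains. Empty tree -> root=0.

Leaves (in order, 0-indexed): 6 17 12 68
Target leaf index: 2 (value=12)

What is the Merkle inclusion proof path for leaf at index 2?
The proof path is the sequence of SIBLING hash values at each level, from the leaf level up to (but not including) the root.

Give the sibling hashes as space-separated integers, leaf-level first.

L0 (leaves): [6, 17, 12, 68], target index=2
L1: h(6,17)=(6*31+17)%997=203 [pair 0] h(12,68)=(12*31+68)%997=440 [pair 1] -> [203, 440]
  Sibling for proof at L0: 68
L2: h(203,440)=(203*31+440)%997=751 [pair 0] -> [751]
  Sibling for proof at L1: 203
Root: 751
Proof path (sibling hashes from leaf to root): [68, 203]

Answer: 68 203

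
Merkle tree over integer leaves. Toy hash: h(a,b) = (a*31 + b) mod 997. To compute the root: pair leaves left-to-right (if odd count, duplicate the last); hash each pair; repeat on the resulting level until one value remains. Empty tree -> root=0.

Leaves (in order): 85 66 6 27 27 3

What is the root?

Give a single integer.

Answer: 55

Derivation:
L0: [85, 66, 6, 27, 27, 3]
L1: h(85,66)=(85*31+66)%997=707 h(6,27)=(6*31+27)%997=213 h(27,3)=(27*31+3)%997=840 -> [707, 213, 840]
L2: h(707,213)=(707*31+213)%997=196 h(840,840)=(840*31+840)%997=958 -> [196, 958]
L3: h(196,958)=(196*31+958)%997=55 -> [55]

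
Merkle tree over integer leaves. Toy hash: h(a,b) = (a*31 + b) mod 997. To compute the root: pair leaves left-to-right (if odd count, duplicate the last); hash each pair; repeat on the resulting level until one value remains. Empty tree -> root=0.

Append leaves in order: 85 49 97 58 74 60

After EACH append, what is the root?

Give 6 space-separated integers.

After append 85 (leaves=[85]):
  L0: [85]
  root=85
After append 49 (leaves=[85, 49]):
  L0: [85, 49]
  L1: h(85,49)=(85*31+49)%997=690 -> [690]
  root=690
After append 97 (leaves=[85, 49, 97]):
  L0: [85, 49, 97]
  L1: h(85,49)=(85*31+49)%997=690 h(97,97)=(97*31+97)%997=113 -> [690, 113]
  L2: h(690,113)=(690*31+113)%997=566 -> [566]
  root=566
After append 58 (leaves=[85, 49, 97, 58]):
  L0: [85, 49, 97, 58]
  L1: h(85,49)=(85*31+49)%997=690 h(97,58)=(97*31+58)%997=74 -> [690, 74]
  L2: h(690,74)=(690*31+74)%997=527 -> [527]
  root=527
After append 74 (leaves=[85, 49, 97, 58, 74]):
  L0: [85, 49, 97, 58, 74]
  L1: h(85,49)=(85*31+49)%997=690 h(97,58)=(97*31+58)%997=74 h(74,74)=(74*31+74)%997=374 -> [690, 74, 374]
  L2: h(690,74)=(690*31+74)%997=527 h(374,374)=(374*31+374)%997=4 -> [527, 4]
  L3: h(527,4)=(527*31+4)%997=389 -> [389]
  root=389
After append 60 (leaves=[85, 49, 97, 58, 74, 60]):
  L0: [85, 49, 97, 58, 74, 60]
  L1: h(85,49)=(85*31+49)%997=690 h(97,58)=(97*31+58)%997=74 h(74,60)=(74*31+60)%997=360 -> [690, 74, 360]
  L2: h(690,74)=(690*31+74)%997=527 h(360,360)=(360*31+360)%997=553 -> [527, 553]
  L3: h(527,553)=(527*31+553)%997=938 -> [938]
  root=938

Answer: 85 690 566 527 389 938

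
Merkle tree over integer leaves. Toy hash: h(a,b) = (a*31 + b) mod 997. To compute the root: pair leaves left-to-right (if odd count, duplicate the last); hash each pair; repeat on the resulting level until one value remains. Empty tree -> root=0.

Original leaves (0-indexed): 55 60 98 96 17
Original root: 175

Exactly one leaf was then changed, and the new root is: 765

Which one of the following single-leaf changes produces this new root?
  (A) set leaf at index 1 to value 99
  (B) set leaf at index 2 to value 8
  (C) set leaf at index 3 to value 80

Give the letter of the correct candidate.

Answer: A

Derivation:
Original leaves: [55, 60, 98, 96, 17]
Target new root: 765
Try each candidate change and compute the resulting root:
Candidate A: set leaf[1] = 99 -> leaves = [55, 99, 98, 96, 17]
  L0: [55, 99, 98, 96, 17]
  L1: h(55,99)=(55*31+99)%997=807 h(98,96)=(98*31+96)%997=143 h(17,17)=(17*31+17)%997=544 -> [807, 143, 544]
  L2: h(807,143)=(807*31+143)%997=235 h(544,544)=(544*31+544)%997=459 -> [235, 459]
  L3: h(235,459)=(235*31+459)%997=765 -> [765]
  root = 765 == target 765  ** MATCH **
Candidate B: set leaf[2] = 8 -> leaves = [55, 60, 8, 96, 17]
  L0: [55, 60, 8, 96, 17]
  L1: h(55,60)=(55*31+60)%997=768 h(8,96)=(8*31+96)%997=344 h(17,17)=(17*31+17)%997=544 -> [768, 344, 544]
  L2: h(768,344)=(768*31+344)%997=224 h(544,544)=(544*31+544)%997=459 -> [224, 459]
  L3: h(224,459)=(224*31+459)%997=424 -> [424]
  root = 424 != target 765
Candidate C: set leaf[3] = 80 -> leaves = [55, 60, 98, 80, 17]
  L0: [55, 60, 98, 80, 17]
  L1: h(55,60)=(55*31+60)%997=768 h(98,80)=(98*31+80)%997=127 h(17,17)=(17*31+17)%997=544 -> [768, 127, 544]
  L2: h(768,127)=(768*31+127)%997=7 h(544,544)=(544*31+544)%997=459 -> [7, 459]
  L3: h(7,459)=(7*31+459)%997=676 -> [676]
  root = 676 != target 765
Candidate A produces the target root.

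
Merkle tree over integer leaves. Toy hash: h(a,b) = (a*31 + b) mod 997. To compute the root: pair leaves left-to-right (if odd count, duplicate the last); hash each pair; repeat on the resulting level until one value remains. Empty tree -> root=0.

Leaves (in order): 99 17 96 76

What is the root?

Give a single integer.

Answer: 15

Derivation:
L0: [99, 17, 96, 76]
L1: h(99,17)=(99*31+17)%997=95 h(96,76)=(96*31+76)%997=61 -> [95, 61]
L2: h(95,61)=(95*31+61)%997=15 -> [15]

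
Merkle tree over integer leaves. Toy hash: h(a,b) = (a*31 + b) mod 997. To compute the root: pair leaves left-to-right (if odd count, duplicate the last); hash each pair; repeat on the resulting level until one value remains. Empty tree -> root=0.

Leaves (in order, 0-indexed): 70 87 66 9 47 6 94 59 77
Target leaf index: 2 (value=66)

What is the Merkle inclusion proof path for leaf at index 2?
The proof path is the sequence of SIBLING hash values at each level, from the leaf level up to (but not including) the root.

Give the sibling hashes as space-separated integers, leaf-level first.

L0 (leaves): [70, 87, 66, 9, 47, 6, 94, 59, 77], target index=2
L1: h(70,87)=(70*31+87)%997=263 [pair 0] h(66,9)=(66*31+9)%997=61 [pair 1] h(47,6)=(47*31+6)%997=466 [pair 2] h(94,59)=(94*31+59)%997=979 [pair 3] h(77,77)=(77*31+77)%997=470 [pair 4] -> [263, 61, 466, 979, 470]
  Sibling for proof at L0: 9
L2: h(263,61)=(263*31+61)%997=238 [pair 0] h(466,979)=(466*31+979)%997=470 [pair 1] h(470,470)=(470*31+470)%997=85 [pair 2] -> [238, 470, 85]
  Sibling for proof at L1: 263
L3: h(238,470)=(238*31+470)%997=869 [pair 0] h(85,85)=(85*31+85)%997=726 [pair 1] -> [869, 726]
  Sibling for proof at L2: 470
L4: h(869,726)=(869*31+726)%997=746 [pair 0] -> [746]
  Sibling for proof at L3: 726
Root: 746
Proof path (sibling hashes from leaf to root): [9, 263, 470, 726]

Answer: 9 263 470 726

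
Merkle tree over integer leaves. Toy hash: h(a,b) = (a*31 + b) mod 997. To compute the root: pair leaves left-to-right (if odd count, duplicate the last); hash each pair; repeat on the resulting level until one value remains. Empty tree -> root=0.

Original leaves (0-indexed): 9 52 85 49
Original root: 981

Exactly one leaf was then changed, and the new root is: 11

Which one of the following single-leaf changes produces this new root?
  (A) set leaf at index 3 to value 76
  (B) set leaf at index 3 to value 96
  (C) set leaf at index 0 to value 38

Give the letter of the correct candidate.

Original leaves: [9, 52, 85, 49]
Target new root: 11
Try each candidate change and compute the resulting root:
Candidate A: set leaf[3] = 76 -> leaves = [9, 52, 85, 76]
  L0: [9, 52, 85, 76]
  L1: h(9,52)=(9*31+52)%997=331 h(85,76)=(85*31+76)%997=717 -> [331, 717]
  L2: h(331,717)=(331*31+717)%997=11 -> [11]
  root = 11 == target 11  ** MATCH **
Candidate B: set leaf[3] = 96 -> leaves = [9, 52, 85, 96]
  L0: [9, 52, 85, 96]
  L1: h(9,52)=(9*31+52)%997=331 h(85,96)=(85*31+96)%997=737 -> [331, 737]
  L2: h(331,737)=(331*31+737)%997=31 -> [31]
  root = 31 != target 11
Candidate C: set leaf[0] = 38 -> leaves = [38, 52, 85, 49]
  L0: [38, 52, 85, 49]
  L1: h(38,52)=(38*31+52)%997=233 h(85,49)=(85*31+49)%997=690 -> [233, 690]
  L2: h(233,690)=(233*31+690)%997=934 -> [934]
  root = 934 != target 11
Candidate A produces the target root.

Answer: A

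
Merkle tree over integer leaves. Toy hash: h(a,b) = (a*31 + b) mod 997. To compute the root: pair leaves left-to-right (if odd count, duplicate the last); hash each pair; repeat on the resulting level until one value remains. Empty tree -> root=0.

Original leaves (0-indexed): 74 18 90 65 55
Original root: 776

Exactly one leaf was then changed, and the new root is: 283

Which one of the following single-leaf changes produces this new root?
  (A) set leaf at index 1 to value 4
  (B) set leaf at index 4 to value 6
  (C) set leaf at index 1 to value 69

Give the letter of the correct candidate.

Answer: A

Derivation:
Original leaves: [74, 18, 90, 65, 55]
Target new root: 283
Try each candidate change and compute the resulting root:
Candidate A: set leaf[1] = 4 -> leaves = [74, 4, 90, 65, 55]
  L0: [74, 4, 90, 65, 55]
  L1: h(74,4)=(74*31+4)%997=304 h(90,65)=(90*31+65)%997=861 h(55,55)=(55*31+55)%997=763 -> [304, 861, 763]
  L2: h(304,861)=(304*31+861)%997=315 h(763,763)=(763*31+763)%997=488 -> [315, 488]
  L3: h(315,488)=(315*31+488)%997=283 -> [283]
  root = 283 == target 283  ** MATCH **
Candidate B: set leaf[4] = 6 -> leaves = [74, 18, 90, 65, 6]
  L0: [74, 18, 90, 65, 6]
  L1: h(74,18)=(74*31+18)%997=318 h(90,65)=(90*31+65)%997=861 h(6,6)=(6*31+6)%997=192 -> [318, 861, 192]
  L2: h(318,861)=(318*31+861)%997=749 h(192,192)=(192*31+192)%997=162 -> [749, 162]
  L3: h(749,162)=(749*31+162)%997=450 -> [450]
  root = 450 != target 283
Candidate C: set leaf[1] = 69 -> leaves = [74, 69, 90, 65, 55]
  L0: [74, 69, 90, 65, 55]
  L1: h(74,69)=(74*31+69)%997=369 h(90,65)=(90*31+65)%997=861 h(55,55)=(55*31+55)%997=763 -> [369, 861, 763]
  L2: h(369,861)=(369*31+861)%997=336 h(763,763)=(763*31+763)%997=488 -> [336, 488]
  L3: h(336,488)=(336*31+488)%997=934 -> [934]
  root = 934 != target 283
Candidate A produces the target root.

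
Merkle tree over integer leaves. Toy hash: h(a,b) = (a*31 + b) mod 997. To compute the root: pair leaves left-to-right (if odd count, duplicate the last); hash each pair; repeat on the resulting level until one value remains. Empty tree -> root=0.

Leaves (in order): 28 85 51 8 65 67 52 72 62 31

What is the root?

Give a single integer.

L0: [28, 85, 51, 8, 65, 67, 52, 72, 62, 31]
L1: h(28,85)=(28*31+85)%997=953 h(51,8)=(51*31+8)%997=592 h(65,67)=(65*31+67)%997=88 h(52,72)=(52*31+72)%997=687 h(62,31)=(62*31+31)%997=956 -> [953, 592, 88, 687, 956]
L2: h(953,592)=(953*31+592)%997=225 h(88,687)=(88*31+687)%997=424 h(956,956)=(956*31+956)%997=682 -> [225, 424, 682]
L3: h(225,424)=(225*31+424)%997=420 h(682,682)=(682*31+682)%997=887 -> [420, 887]
L4: h(420,887)=(420*31+887)%997=946 -> [946]

Answer: 946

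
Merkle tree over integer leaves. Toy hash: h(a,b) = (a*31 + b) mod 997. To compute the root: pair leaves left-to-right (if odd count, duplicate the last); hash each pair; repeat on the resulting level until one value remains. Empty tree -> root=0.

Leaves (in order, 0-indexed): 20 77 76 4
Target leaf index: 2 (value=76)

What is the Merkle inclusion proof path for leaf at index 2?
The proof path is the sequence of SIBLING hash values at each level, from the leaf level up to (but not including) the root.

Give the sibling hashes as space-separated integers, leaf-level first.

L0 (leaves): [20, 77, 76, 4], target index=2
L1: h(20,77)=(20*31+77)%997=697 [pair 0] h(76,4)=(76*31+4)%997=366 [pair 1] -> [697, 366]
  Sibling for proof at L0: 4
L2: h(697,366)=(697*31+366)%997=39 [pair 0] -> [39]
  Sibling for proof at L1: 697
Root: 39
Proof path (sibling hashes from leaf to root): [4, 697]

Answer: 4 697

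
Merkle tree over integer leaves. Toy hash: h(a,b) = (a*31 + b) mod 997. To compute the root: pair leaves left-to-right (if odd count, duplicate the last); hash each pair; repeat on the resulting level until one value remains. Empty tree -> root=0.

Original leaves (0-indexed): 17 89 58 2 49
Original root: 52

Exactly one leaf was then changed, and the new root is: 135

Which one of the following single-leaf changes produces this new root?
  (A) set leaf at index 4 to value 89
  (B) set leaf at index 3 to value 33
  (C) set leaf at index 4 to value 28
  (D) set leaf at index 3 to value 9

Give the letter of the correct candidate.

Original leaves: [17, 89, 58, 2, 49]
Target new root: 135
Try each candidate change and compute the resulting root:
Candidate A: set leaf[4] = 89 -> leaves = [17, 89, 58, 2, 89]
  L0: [17, 89, 58, 2, 89]
  L1: h(17,89)=(17*31+89)%997=616 h(58,2)=(58*31+2)%997=803 h(89,89)=(89*31+89)%997=854 -> [616, 803, 854]
  L2: h(616,803)=(616*31+803)%997=956 h(854,854)=(854*31+854)%997=409 -> [956, 409]
  L3: h(956,409)=(956*31+409)%997=135 -> [135]
  root = 135 == target 135  ** MATCH **
Candidate B: set leaf[3] = 33 -> leaves = [17, 89, 58, 33, 49]
  L0: [17, 89, 58, 33, 49]
  L1: h(17,89)=(17*31+89)%997=616 h(58,33)=(58*31+33)%997=834 h(49,49)=(49*31+49)%997=571 -> [616, 834, 571]
  L2: h(616,834)=(616*31+834)%997=987 h(571,571)=(571*31+571)%997=326 -> [987, 326]
  L3: h(987,326)=(987*31+326)%997=16 -> [16]
  root = 16 != target 135
Candidate C: set leaf[4] = 28 -> leaves = [17, 89, 58, 2, 28]
  L0: [17, 89, 58, 2, 28]
  L1: h(17,89)=(17*31+89)%997=616 h(58,2)=(58*31+2)%997=803 h(28,28)=(28*31+28)%997=896 -> [616, 803, 896]
  L2: h(616,803)=(616*31+803)%997=956 h(896,896)=(896*31+896)%997=756 -> [956, 756]
  L3: h(956,756)=(956*31+756)%997=482 -> [482]
  root = 482 != target 135
Candidate D: set leaf[3] = 9 -> leaves = [17, 89, 58, 9, 49]
  L0: [17, 89, 58, 9, 49]
  L1: h(17,89)=(17*31+89)%997=616 h(58,9)=(58*31+9)%997=810 h(49,49)=(49*31+49)%997=571 -> [616, 810, 571]
  L2: h(616,810)=(616*31+810)%997=963 h(571,571)=(571*31+571)%997=326 -> [963, 326]
  L3: h(963,326)=(963*31+326)%997=269 -> [269]
  root = 269 != target 135
Candidate A produces the target root.

Answer: A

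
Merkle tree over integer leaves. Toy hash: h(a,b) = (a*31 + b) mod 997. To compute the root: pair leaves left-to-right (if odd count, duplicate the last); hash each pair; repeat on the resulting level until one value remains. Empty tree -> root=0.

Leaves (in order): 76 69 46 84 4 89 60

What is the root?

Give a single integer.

L0: [76, 69, 46, 84, 4, 89, 60]
L1: h(76,69)=(76*31+69)%997=431 h(46,84)=(46*31+84)%997=513 h(4,89)=(4*31+89)%997=213 h(60,60)=(60*31+60)%997=923 -> [431, 513, 213, 923]
L2: h(431,513)=(431*31+513)%997=913 h(213,923)=(213*31+923)%997=547 -> [913, 547]
L3: h(913,547)=(913*31+547)%997=934 -> [934]

Answer: 934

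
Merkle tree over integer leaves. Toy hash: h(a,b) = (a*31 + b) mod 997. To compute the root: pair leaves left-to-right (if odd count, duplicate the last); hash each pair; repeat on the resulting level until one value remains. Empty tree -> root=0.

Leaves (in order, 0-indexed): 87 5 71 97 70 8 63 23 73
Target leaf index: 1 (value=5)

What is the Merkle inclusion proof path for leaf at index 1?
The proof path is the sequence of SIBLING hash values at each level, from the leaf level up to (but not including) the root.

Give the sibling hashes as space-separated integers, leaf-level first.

Answer: 87 304 701 261

Derivation:
L0 (leaves): [87, 5, 71, 97, 70, 8, 63, 23, 73], target index=1
L1: h(87,5)=(87*31+5)%997=708 [pair 0] h(71,97)=(71*31+97)%997=304 [pair 1] h(70,8)=(70*31+8)%997=184 [pair 2] h(63,23)=(63*31+23)%997=979 [pair 3] h(73,73)=(73*31+73)%997=342 [pair 4] -> [708, 304, 184, 979, 342]
  Sibling for proof at L0: 87
L2: h(708,304)=(708*31+304)%997=318 [pair 0] h(184,979)=(184*31+979)%997=701 [pair 1] h(342,342)=(342*31+342)%997=974 [pair 2] -> [318, 701, 974]
  Sibling for proof at L1: 304
L3: h(318,701)=(318*31+701)%997=589 [pair 0] h(974,974)=(974*31+974)%997=261 [pair 1] -> [589, 261]
  Sibling for proof at L2: 701
L4: h(589,261)=(589*31+261)%997=574 [pair 0] -> [574]
  Sibling for proof at L3: 261
Root: 574
Proof path (sibling hashes from leaf to root): [87, 304, 701, 261]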